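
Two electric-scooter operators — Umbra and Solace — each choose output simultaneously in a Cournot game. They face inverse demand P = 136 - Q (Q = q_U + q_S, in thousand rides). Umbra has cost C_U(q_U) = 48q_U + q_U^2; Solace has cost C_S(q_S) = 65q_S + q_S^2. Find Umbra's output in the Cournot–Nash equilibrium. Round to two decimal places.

Umbra's profit: π_U = (136 - Q)q_U - (48q_U + q_U²). Setting ∂π_U/∂q_U = 0: 88 - 4q_U - (q_S) = 0.
Solace's profit: π_S = (136 - Q)q_S - (65q_S + q_S²). Setting ∂π_S/∂q_S = 0: 71 - 4q_S - (q_U) = 0.
Rearranging gives the reaction functions q_U = (88 - q_S)/4 and q_S = (71 - q_U)/4.
Substituting one into the other gives q_U = 281/15 and q_S = 196/15.

18.73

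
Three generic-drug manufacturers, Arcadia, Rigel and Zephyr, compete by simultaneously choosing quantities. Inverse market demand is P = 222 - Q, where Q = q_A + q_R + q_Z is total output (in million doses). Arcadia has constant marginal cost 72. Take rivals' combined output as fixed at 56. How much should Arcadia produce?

With rivals' combined output fixed at 56, Arcadia's profit is π_A = (222 - 56 - q_A)q_A - (72q_A) = (166 - q_A)q_A - (72q_A).
∂π_A/∂q_A = 94 - 2q_A = 0, so q_A = 47.

47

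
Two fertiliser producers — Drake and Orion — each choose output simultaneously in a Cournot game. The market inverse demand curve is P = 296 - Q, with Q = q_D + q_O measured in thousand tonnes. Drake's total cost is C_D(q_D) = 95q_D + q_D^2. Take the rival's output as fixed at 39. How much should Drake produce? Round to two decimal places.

With the rival's output fixed at 39, Drake's profit is π_D = (296 - 39 - q_D)q_D - (95q_D + q_D²) = (257 - q_D)q_D - (95q_D + q_D²).
∂π_D/∂q_D = 162 - 4q_D = 0, so q_D = 81/2.

40.50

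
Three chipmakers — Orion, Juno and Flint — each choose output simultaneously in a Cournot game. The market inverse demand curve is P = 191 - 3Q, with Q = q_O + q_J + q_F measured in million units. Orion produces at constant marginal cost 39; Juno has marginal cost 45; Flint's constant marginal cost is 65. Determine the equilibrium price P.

Orion's profit: π_O = (191 - 3Q)q_O - (39q_O). Setting ∂π_O/∂q_O = 0: 152 - 6q_O - 3(q_J + q_F) = 0.
Juno's profit: π_J = (191 - 3Q)q_J - (45q_J). Setting ∂π_J/∂q_J = 0: 146 - 6q_J - 3(q_O + q_F) = 0.
Flint's profit: π_F = (191 - 3Q)q_F - (65q_F). Setting ∂π_F/∂q_F = 0: 126 - 6q_F - 3(q_O + q_J) = 0.
Adding the 3 conditions: 424 − 6Q − 6Q = 0, i.e. Q = 106/3.
Back-substituting: q_O = (152 − 106)/3 = 46/3, q_J = (146 − 106)/3 = 40/3, q_F = (126 − 106)/3 = 20/3.
Total output Q = 106/3, so price P = 191 - 3·(106/3) = 85.

85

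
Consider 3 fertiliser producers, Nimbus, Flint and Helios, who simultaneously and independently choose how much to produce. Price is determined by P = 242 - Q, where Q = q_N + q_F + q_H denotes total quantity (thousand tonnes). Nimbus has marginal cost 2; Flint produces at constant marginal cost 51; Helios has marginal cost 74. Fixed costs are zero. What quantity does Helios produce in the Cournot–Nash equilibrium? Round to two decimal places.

Nimbus's profit: π_N = (242 - Q)q_N - (2q_N). Setting ∂π_N/∂q_N = 0: 240 - 2q_N - (q_F + q_H) = 0.
Flint's profit: π_F = (242 - Q)q_F - (51q_F). Setting ∂π_F/∂q_F = 0: 191 - 2q_F - (q_N + q_H) = 0.
Helios's profit: π_H = (242 - Q)q_H - (74q_H). Setting ∂π_H/∂q_H = 0: 168 - 2q_H - (q_N + q_F) = 0.
Adding the 3 conditions: 599 − 2Q − 2Q = 0, i.e. Q = 599/4.
Back-substituting: q_N = (240 − 599/4) = 361/4, q_F = (191 − 599/4) = 165/4, q_H = (168 − 599/4) = 73/4.

18.25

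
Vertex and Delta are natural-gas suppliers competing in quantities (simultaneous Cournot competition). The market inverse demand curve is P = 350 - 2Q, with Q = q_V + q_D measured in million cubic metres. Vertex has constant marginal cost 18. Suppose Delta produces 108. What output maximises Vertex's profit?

With the rival's output fixed at 108, Vertex's profit is π_V = (350 - 2·108 - 2q_V)q_V - (18q_V) = (134 - 2q_V)q_V - (18q_V).
∂π_V/∂q_V = 116 - 4q_V = 0, so q_V = 29.

29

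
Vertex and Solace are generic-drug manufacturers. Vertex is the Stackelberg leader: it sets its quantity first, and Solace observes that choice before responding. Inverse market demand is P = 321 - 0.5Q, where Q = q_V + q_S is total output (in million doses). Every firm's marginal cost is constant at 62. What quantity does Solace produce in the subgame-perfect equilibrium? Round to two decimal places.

The follower Solace best-responds to any q_V: π_S = (321 - 0.5Q)q_S - 62q_S.
Follower FOC: 259 - (1/2)q_V - q_S = 0, so q_S(q_V) = (259 - (1/2)q_V).
The leader anticipates this reaction. Substituting into P = 321 - 0.5Q gives P = 383/2 - (1/4)q_V, so π_V = (383/2 - (1/4)q_V)q_V - 62q_V.
The leader's first-order condition 259/2 - (1/2)q_V = 0 yields q_V = 259.
Then q_S = (259 - (1/2)·259) = 259/2.

129.50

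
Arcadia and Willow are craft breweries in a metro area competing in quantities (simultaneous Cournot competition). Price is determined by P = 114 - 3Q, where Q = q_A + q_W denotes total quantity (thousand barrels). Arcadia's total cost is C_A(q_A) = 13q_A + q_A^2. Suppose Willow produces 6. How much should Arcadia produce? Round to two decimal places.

With the rival's output fixed at 6, Arcadia's profit is π_A = (114 - 3·6 - 3q_A)q_A - (13q_A + q_A²) = (96 - 3q_A)q_A - (13q_A + q_A²).
∂π_A/∂q_A = 83 - 8q_A = 0, so q_A = 83/8.

10.38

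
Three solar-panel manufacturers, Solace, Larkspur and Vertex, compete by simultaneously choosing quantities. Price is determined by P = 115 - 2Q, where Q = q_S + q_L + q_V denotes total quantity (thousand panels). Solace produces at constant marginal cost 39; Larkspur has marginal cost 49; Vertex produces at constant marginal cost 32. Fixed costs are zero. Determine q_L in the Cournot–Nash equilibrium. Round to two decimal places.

4.88

Solace's profit: π_S = (115 - 2Q)q_S - (39q_S). Setting ∂π_S/∂q_S = 0: 76 - 4q_S - 2(q_L + q_V) = 0.
Larkspur's first-order condition: 66 - 4q_L - 2(q_S + q_V) = 0.
Vertex's profit: π_V = (115 - 2Q)q_V - (32q_V). Setting ∂π_V/∂q_V = 0: 83 - 4q_V - 2(q_S + q_L) = 0.
Adding the 3 conditions: 225 − 4Q − 4Q = 0, i.e. Q = 225/8.
Back-substituting: q_S = (76 − 225/4)/2 = 79/8, q_L = (66 − 225/4)/2 = 39/8, q_V = (83 − 225/4)/2 = 107/8.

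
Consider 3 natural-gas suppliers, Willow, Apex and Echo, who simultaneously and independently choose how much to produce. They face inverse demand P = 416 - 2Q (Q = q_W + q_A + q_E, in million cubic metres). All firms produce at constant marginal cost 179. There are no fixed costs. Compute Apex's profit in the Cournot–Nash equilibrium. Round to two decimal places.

Each firm earns π_i = (416 - 2Q)q_i - 179q_i.
First-order condition (treating rivals' output as given): 237 - 4q_i - 2·Σ_{j≠i} q_j = 0.
By symmetry each firm produces the same amount; substituting Σ_{j≠i} q_j = 2q_i yields q_i = 237/8.
Price P = 416 - 2·(711/8) = 953/4.
Apex's profit: (953/4 - 179)·(237/8) = 1755.2813.

1755.28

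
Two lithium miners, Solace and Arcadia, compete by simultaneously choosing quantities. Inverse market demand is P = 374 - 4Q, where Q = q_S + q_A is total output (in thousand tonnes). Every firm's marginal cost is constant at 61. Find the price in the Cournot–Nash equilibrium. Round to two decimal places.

165.33

Each firm earns π_i = (374 - 4Q)q_i - 61q_i.
Setting ∂π_i/∂q_i = 0 with rivals' quantities fixed: 313 - 8q_i - 4q_j = 0.
By symmetry each firm produces the same amount; substituting q_j = q_i yields q_i = 313/12.
Total output Q = 313/6, so price P = 374 - 4·(313/6) = 496/3.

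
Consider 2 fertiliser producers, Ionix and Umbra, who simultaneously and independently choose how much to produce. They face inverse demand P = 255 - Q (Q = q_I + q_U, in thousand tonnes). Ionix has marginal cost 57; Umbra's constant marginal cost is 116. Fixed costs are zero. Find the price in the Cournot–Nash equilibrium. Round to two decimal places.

Ionix's profit: π_I = (255 - Q)q_I - (57q_I). Setting ∂π_I/∂q_I = 0: 198 - 2q_I - (q_U) = 0.
Umbra's profit: π_U = (255 - Q)q_U - (116q_U). Setting ∂π_U/∂q_U = 0: 139 - 2q_U - (q_I) = 0.
Best responses: q_I = (198 - q_U)/2, q_U = (139 - q_I)/2.
Solving the pair: q_I = 257/3, q_U = 80/3.
Total output Q = 337/3, so price P = 255 - 337/3 = 428/3.

142.67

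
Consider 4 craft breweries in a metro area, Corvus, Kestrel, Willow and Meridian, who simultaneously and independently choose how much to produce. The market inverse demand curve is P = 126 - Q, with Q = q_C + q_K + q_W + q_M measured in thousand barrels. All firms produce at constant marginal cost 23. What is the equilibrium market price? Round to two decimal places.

43.60

A representative firm's profit is π_i = q_i(126 - Q) - 23q_i.
First-order condition (treating rivals' output as given): 103 - 2q_i - Σ_{j≠i} q_j = 0.
With identical firms every q_j equals q_i, so Σ_{j≠i} q_j = 3q_i and 103 = 5q_i, giving q_i = 103/5.
Total output Q = 412/5, so price P = 126 - 412/5 = 218/5.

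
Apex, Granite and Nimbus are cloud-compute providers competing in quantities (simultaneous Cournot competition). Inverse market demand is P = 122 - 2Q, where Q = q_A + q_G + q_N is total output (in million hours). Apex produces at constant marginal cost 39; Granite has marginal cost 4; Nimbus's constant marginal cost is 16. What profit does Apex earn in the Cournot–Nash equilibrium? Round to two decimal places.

Apex's profit: π_A = (122 - 2Q)q_A - (39q_A). Setting ∂π_A/∂q_A = 0: 83 - 4q_A - 2(q_G + q_N) = 0.
Granite's profit: π_G = (122 - 2Q)q_G - (4q_G). Setting ∂π_G/∂q_G = 0: 118 - 4q_G - 2(q_A + q_N) = 0.
Nimbus's first-order condition: 106 - 4q_N - 2(q_A + q_G) = 0.
Adding the 3 first-order conditions: 307 − 8Q = 0, so Q = 307/8.
Back-substituting: q_A = (83 − 307/4)/2 = 25/8, q_G = (118 − 307/4)/2 = 165/8, q_N = (106 − 307/4)/2 = 117/8.
Price P = 122 - 2·(307/8) = 181/4.
Apex's profit: (181/4 - 39)·(25/8) = 625/32.

19.53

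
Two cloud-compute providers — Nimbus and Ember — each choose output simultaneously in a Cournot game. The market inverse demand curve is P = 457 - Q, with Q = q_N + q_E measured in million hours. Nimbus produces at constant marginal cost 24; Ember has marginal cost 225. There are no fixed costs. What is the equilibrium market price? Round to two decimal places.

Nimbus's profit: π_N = (457 - Q)q_N - (24q_N). Setting ∂π_N/∂q_N = 0: 433 - 2q_N - (q_E) = 0.
Ember's profit: π_E = (457 - Q)q_E - (225q_E). Setting ∂π_E/∂q_E = 0: 232 - 2q_E - (q_N) = 0.
Best responses: q_N = (433 - q_E)/2, q_E = (232 - q_N)/2.
Solving the pair: q_N = 634/3, q_E = 31/3.
Total output Q = 665/3, so price P = 457 - 665/3 = 706/3.

235.33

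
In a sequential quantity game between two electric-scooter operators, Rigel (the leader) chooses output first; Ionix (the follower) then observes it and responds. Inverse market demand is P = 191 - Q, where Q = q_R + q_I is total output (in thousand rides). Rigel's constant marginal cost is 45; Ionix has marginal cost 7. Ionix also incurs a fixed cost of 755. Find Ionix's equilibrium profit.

Solve by backward induction. Given q_R, the follower Ionix maximises π_I = (191 - q_R - q_I)q_I - 7q_I.
Setting the follower's marginal profit to zero, 184 - q_R - 2q_I = 0, i.e. q_I = (184 - q_R)/2.
Rigel substitutes q_I(q_R) into its own profit: π_R = q_R(191 - q_R - (184 - q_R)/2) - 45q_R = (99 - (1/2)q_R)q_R - 45q_R.
Leader FOC: 54 - q_R = 0, so q_R = 54.
Then q_I = (184 - 54)/2 = 65.
Price P = 191 - 119 = 72.
Ionix's profit: (72 - 7)·65 - 755 = 3470.

3470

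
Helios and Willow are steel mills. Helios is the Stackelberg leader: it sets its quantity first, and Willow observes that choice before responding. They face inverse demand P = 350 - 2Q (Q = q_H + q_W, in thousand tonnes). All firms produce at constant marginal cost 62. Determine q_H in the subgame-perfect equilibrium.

The follower Willow best-responds to any q_H: π_W = (350 - 2Q)q_W - 62q_W.
Follower FOC: 288 - 2q_H - 4q_W = 0, so q_W(q_H) = (288 - 2q_H)/4.
The leader anticipates this reaction. Substituting into P = 350 - 2Q gives P = 206 - q_H, so π_H = (206 - q_H)q_H - 62q_H.
Maximising: ∂π_H/∂q_H = 144 - 2q_H = 0, giving q_H = 72.
Then q_W = (288 - 2·72)/4 = 36.

72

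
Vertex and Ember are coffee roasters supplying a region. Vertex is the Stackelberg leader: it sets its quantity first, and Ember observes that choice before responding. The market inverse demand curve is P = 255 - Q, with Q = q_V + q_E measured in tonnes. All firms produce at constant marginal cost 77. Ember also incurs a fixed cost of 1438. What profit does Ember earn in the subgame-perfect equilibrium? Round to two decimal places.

542.25

The follower Ember best-responds to any q_V: π_E = (255 - Q)q_E - 77q_E.
∂π_E/∂q_E = 178 - q_V - 2q_E = 0 gives the reaction function q_E = (178 - q_V)/2.
Vertex substitutes q_E(q_V) into its own profit: π_V = q_V(255 - q_V - (178 - q_V)/2) - 77q_V = (166 - (1/2)q_V)q_V - 77q_V.
The leader's first-order condition 89 - q_V = 0 yields q_V = 89.
Then q_E = (178 - 89)/2 = 89/2.
Price P = 255 - 267/2 = 243/2.
Ember's profit: (243/2 - 77)·(89/2) - 1438 = 542.2500.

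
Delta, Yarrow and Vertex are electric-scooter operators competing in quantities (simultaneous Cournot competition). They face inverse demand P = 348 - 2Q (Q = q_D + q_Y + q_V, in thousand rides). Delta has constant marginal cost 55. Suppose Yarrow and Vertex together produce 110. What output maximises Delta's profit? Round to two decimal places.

With rivals' combined output fixed at 110, Delta's profit is π_D = (348 - 2·110 - 2q_D)q_D - (55q_D) = (128 - 2q_D)q_D - (55q_D).
∂π_D/∂q_D = 73 - 4q_D = 0, so q_D = 73/4.

18.25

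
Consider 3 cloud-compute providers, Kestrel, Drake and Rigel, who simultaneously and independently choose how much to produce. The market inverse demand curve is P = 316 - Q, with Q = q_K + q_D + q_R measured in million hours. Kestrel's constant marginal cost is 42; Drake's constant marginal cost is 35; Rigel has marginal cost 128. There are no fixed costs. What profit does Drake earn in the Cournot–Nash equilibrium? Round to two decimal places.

Kestrel's profit: π_K = (316 - Q)q_K - (42q_K). Setting ∂π_K/∂q_K = 0: 274 - 2q_K - (q_D + q_R) = 0.
Drake's first-order condition: 281 - 2q_D - (q_K + q_R) = 0.
Rigel's profit: π_R = (316 - Q)q_R - (128q_R). Setting ∂π_R/∂q_R = 0: 188 - 2q_R - (q_K + q_D) = 0.
Summing all 3 equations gives 743 − 4Q = 0, hence Q = 743/4.
Back-substituting: q_K = (274 − 743/4) = 353/4, q_D = (281 − 743/4) = 381/4, q_R = (188 − 743/4) = 9/4.
Price P = 316 - 743/4 = 521/4.
Drake's profit: (521/4 - 35)·(381/4) = 9072.5625.

9072.56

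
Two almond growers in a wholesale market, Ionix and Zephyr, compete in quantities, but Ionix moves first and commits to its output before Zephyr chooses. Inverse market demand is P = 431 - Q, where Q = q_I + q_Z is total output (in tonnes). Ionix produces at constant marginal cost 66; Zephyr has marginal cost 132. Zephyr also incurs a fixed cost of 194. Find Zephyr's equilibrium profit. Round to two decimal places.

Solve by backward induction. Given q_I, the follower Zephyr maximises π_Z = (431 - q_I - q_Z)q_Z - 132q_Z.
Setting the follower's marginal profit to zero, 299 - q_I - 2q_Z = 0, i.e. q_Z = (299 - q_I)/2.
The leader anticipates this reaction. Substituting into P = 431 - Q gives P = 563/2 - (1/2)q_I, so π_I = (563/2 - (1/2)q_I)q_I - 66q_I.
The leader's first-order condition 431/2 - q_I = 0 yields q_I = 431/2.
Then q_Z = (299 - 431/2)/2 = 167/4.
Price P = 431 - 1029/4 = 695/4.
Zephyr's profit: (695/4 - 132)·(167/4) - 194 = 1549.0625.

1549.06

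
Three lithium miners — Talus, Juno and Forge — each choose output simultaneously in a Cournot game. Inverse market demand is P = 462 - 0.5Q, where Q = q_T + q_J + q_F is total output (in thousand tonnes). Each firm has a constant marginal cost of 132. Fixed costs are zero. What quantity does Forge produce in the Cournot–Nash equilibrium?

A representative firm's profit is π_i = q_i(462 - 0.5Q) - 132q_i.
First-order condition (treating rivals' output as given): 330 - q_i - (1/2)·Σ_{j≠i} q_j = 0.
By symmetry each firm produces the same amount; substituting Σ_{j≠i} q_j = 2q_i yields q_i = 330/2 = 165.

165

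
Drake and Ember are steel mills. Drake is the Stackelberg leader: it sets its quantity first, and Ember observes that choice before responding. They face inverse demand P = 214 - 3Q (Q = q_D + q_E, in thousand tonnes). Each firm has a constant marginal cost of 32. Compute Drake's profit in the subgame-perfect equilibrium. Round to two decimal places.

Solve by backward induction. Given q_D, the follower Ember maximises π_E = (214 - 3q_D - 3q_E)q_E - 32q_E.
Follower FOC: 182 - 3q_D - 6q_E = 0, so q_E(q_D) = (182 - 3q_D)/6.
The leader anticipates this reaction. Substituting into P = 214 - 3Q gives P = 123 - (3/2)q_D, so π_D = (123 - (3/2)q_D)q_D - 32q_D.
Maximising: ∂π_D/∂q_D = 91 - 3q_D = 0, giving q_D = 91/3.
Then q_E = (182 - 3·(91/3))/6 = 91/6.
Price P = 214 - 3·(91/2) = 155/2.
Drake's profit: (155/2 - 32)·(91/3) = 1380.1667.

1380.17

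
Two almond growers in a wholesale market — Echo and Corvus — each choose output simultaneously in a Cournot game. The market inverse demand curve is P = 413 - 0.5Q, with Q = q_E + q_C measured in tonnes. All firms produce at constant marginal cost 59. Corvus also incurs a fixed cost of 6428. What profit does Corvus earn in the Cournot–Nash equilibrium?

A representative firm's profit is π_i = q_i(413 - 0.5Q) - 59q_i.
Setting ∂π_i/∂q_i = 0 with rivals' quantities fixed: 354 - q_i - (1/2)q_j = 0.
By symmetry each firm produces the same amount; substituting q_j = q_i yields q_i = 354/(3/2) = 236.
Price P = 413 - (1/2)·472 = 177.
Corvus's profit: (177 - 59)·236 - 6428 = 21420.

21420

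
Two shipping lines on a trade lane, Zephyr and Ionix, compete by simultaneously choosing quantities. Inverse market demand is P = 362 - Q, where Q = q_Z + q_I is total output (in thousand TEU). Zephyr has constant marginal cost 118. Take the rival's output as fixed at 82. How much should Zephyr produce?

81

With the rival's output fixed at 82, Zephyr's profit is π_Z = (362 - 82 - q_Z)q_Z - (118q_Z) = (280 - q_Z)q_Z - (118q_Z).
∂π_Z/∂q_Z = 162 - 2q_Z = 0, so q_Z = 81.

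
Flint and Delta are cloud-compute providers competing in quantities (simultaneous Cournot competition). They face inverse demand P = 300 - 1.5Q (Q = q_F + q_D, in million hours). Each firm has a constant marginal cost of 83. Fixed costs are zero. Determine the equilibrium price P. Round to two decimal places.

155.33

Each firm earns π_i = (300 - 1.5Q)q_i - 83q_i.
Setting ∂π_i/∂q_i = 0 with rivals' quantities fixed: 217 - 3q_i - (3/2)q_j = 0.
With identical firms every q_j equals q_i, so q_j = q_i and 217 = (9/2)q_i, giving q_i = 434/9.
Total output Q = 868/9, so price P = 300 - (3/2)·(868/9) = 466/3.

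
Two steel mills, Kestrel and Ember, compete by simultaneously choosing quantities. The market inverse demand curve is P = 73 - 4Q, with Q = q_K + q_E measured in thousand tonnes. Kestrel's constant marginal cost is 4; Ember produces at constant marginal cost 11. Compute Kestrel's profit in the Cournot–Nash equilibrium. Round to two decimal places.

160.44

Kestrel's profit: π_K = (73 - 4Q)q_K - (4q_K). Setting ∂π_K/∂q_K = 0: 69 - 8q_K - 4(q_E) = 0.
Ember's profit: π_E = (73 - 4Q)q_E - (11q_E). Setting ∂π_E/∂q_E = 0: 62 - 8q_E - 4(q_K) = 0.
Best responses: q_K = (69 - 4q_E)/8, q_E = (62 - 4q_K)/8.
Solving the pair: q_K = 19/3, q_E = 55/12.
Price P = 73 - 4·(131/12) = 88/3.
Kestrel's profit: (88/3 - 4)·(19/3) = 1444/9.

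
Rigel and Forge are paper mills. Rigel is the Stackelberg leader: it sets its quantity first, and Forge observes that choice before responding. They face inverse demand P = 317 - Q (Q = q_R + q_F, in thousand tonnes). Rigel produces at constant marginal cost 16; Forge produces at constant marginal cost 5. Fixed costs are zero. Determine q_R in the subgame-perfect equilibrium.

145

The follower Forge best-responds to any q_R: π_F = (317 - Q)q_F - 5q_F.
Follower FOC: 312 - q_R - 2q_F = 0, so q_F(q_R) = (312 - q_R)/2.
The leader anticipates this reaction. Substituting into P = 317 - Q gives P = 161 - (1/2)q_R, so π_R = (161 - (1/2)q_R)q_R - 16q_R.
Maximising: ∂π_R/∂q_R = 145 - q_R = 0, giving q_R = 145.
Then q_F = (312 - 145)/2 = 167/2.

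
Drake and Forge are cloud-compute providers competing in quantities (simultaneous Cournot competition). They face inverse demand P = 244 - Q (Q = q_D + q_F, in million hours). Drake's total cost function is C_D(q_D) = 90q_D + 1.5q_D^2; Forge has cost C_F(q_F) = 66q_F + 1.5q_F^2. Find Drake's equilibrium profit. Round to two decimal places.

Drake's profit: π_D = (244 - Q)q_D - (90q_D + (3/2)q_D²). Setting ∂π_D/∂q_D = 0: 154 - 5q_D - (q_F) = 0.
Forge's profit: π_F = (244 - Q)q_F - (66q_F + (3/2)q_F²). Setting ∂π_F/∂q_F = 0: 178 - 5q_F - (q_D) = 0.
So q_D = (154 - q_F)/5 and q_F = (178 - q_D)/5.
Solving the pair: q_D = 74/3, q_F = 92/3.
Price P = 244 - 166/3 = 566/3.
Drake's profit: (566/3)·(74/3) - 90·(74/3) - (3/2)(74/3)² = 1521.1111.

1521.11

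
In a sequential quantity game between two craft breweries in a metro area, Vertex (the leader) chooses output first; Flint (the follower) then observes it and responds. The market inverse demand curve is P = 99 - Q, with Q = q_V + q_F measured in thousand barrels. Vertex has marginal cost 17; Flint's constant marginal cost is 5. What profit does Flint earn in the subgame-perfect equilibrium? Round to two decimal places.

870.25

The follower Flint best-responds to any q_V: π_F = (99 - Q)q_F - 5q_F.
Setting the follower's marginal profit to zero, 94 - q_V - 2q_F = 0, i.e. q_F = (94 - q_V)/2.
Vertex substitutes q_F(q_V) into its own profit: π_V = q_V(99 - q_V - (94 - q_V)/2) - 17q_V = (52 - (1/2)q_V)q_V - 17q_V.
Leader FOC: 35 - q_V = 0, so q_V = 35.
Then q_F = (94 - 35)/2 = 59/2.
Price P = 99 - 129/2 = 69/2.
Flint's profit: (69/2 - 5)·(59/2) = 870.2500.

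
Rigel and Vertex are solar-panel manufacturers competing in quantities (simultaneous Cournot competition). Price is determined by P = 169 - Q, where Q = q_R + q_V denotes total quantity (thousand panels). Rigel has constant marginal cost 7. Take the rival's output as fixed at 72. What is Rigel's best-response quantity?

45

With the rival's output fixed at 72, Rigel's profit is π_R = (169 - 72 - q_R)q_R - (7q_R) = (97 - q_R)q_R - (7q_R).
∂π_R/∂q_R = 90 - 2q_R = 0, so q_R = 45.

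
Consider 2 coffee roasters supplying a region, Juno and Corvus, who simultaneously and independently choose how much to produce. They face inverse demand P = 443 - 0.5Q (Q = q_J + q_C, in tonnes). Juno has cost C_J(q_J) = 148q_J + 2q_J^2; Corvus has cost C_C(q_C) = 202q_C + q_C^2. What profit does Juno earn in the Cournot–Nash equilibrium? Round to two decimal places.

6716.00

Juno's profit: π_J = (443 - 0.5Q)q_J - (148q_J + 2q_J²). Setting ∂π_J/∂q_J = 0: 295 - 5q_J - (1/2)(q_C) = 0.
Corvus's profit: π_C = (443 - 0.5Q)q_C - (202q_C + q_C²). Setting ∂π_C/∂q_C = 0: 241 - 3q_C - (1/2)(q_J) = 0.
So q_J = (295 - (1/2)q_C)/5 and q_C = (241 - (1/2)q_J)/3.
Substituting one into the other gives q_J = 51.8305 and q_C = 71.6949.
Price P = 443 - (1/2)·123.5254 = 381.2373.
Juno's profit: 381.2373·51.8305 - 148·51.8305 - 2·51.8305² = 6716.0040.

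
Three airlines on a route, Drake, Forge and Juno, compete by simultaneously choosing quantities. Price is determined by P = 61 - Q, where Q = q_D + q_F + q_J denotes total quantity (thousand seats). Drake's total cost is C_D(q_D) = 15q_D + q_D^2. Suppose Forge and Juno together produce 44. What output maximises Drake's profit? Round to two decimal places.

With rivals' combined output fixed at 44, Drake's profit is π_D = (61 - 44 - q_D)q_D - (15q_D + q_D²) = (17 - q_D)q_D - (15q_D + q_D²).
∂π_D/∂q_D = 2 - 4q_D = 0, so q_D = 1/2.

0.50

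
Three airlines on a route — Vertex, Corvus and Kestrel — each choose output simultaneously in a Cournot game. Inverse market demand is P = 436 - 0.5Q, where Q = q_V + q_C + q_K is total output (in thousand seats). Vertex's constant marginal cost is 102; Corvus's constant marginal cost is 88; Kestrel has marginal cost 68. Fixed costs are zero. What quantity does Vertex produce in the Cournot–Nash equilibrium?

143

Vertex's profit: π_V = (436 - 0.5Q)q_V - (102q_V). Setting ∂π_V/∂q_V = 0: 334 - q_V - (1/2)(q_C + q_K) = 0.
Corvus's profit: π_C = (436 - 0.5Q)q_C - (88q_C). Setting ∂π_C/∂q_C = 0: 348 - q_C - (1/2)(q_V + q_K) = 0.
Kestrel's profit: π_K = (436 - 0.5Q)q_K - (68q_K). Setting ∂π_K/∂q_K = 0: 368 - q_K - (1/2)(q_V + q_C) = 0.
Adding the 3 first-order conditions: 1050 − 2Q = 0, so Q = 525.
Back-substituting: q_V = (334 − 525/2)/(1/2) = 143, q_C = (348 − 525/2)/(1/2) = 171, q_K = (368 − 525/2)/(1/2) = 211.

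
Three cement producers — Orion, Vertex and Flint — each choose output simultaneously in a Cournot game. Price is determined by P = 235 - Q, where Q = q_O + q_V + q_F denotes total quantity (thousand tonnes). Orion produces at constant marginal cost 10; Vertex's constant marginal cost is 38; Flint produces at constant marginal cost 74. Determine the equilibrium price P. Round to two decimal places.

Orion's profit: π_O = (235 - Q)q_O - (10q_O). Setting ∂π_O/∂q_O = 0: 225 - 2q_O - (q_V + q_F) = 0.
Vertex's first-order condition: 197 - 2q_V - (q_O + q_F) = 0.
Flint's profit: π_F = (235 - Q)q_F - (74q_F). Setting ∂π_F/∂q_F = 0: 161 - 2q_F - (q_O + q_V) = 0.
Summing all 3 equations gives 583 − 4Q = 0, hence Q = 583/4.
Back-substituting: q_O = (225 − 583/4) = 317/4, q_V = (197 − 583/4) = 205/4, q_F = (161 − 583/4) = 61/4.
Total output Q = 583/4, so price P = 235 - 583/4 = 357/4.

89.25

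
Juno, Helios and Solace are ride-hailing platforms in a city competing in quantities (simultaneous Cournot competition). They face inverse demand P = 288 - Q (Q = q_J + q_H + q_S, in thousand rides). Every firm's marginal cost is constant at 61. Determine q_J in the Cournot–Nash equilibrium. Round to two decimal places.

A representative firm's profit is π_i = q_i(288 - Q) - 61q_i.
First-order condition (treating rivals' output as given): 227 - 2q_i - Σ_{j≠i} q_j = 0.
By symmetry each firm produces the same amount; substituting Σ_{j≠i} q_j = 2q_i yields q_i = 227/4.

56.75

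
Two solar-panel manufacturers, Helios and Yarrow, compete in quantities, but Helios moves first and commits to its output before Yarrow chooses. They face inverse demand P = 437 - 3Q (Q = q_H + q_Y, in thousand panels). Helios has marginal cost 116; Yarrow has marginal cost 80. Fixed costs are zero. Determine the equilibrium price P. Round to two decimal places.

187.25

Solve by backward induction. Given q_H, the follower Yarrow maximises π_Y = (437 - 3q_H - 3q_Y)q_Y - 80q_Y.
∂π_Y/∂q_Y = 357 - 3q_H - 6q_Y = 0 gives the reaction function q_Y = (357 - 3q_H)/6.
The leader anticipates this reaction. Substituting into P = 437 - 3Q gives P = 517/2 - (3/2)q_H, so π_H = (517/2 - (3/2)q_H)q_H - 116q_H.
Leader FOC: 285/2 - 3q_H = 0, so q_H = 95/2.
Then q_Y = (357 - 3·(95/2))/6 = 143/4.
Total output Q = 333/4, so price P = 437 - 3·(333/4) = 749/4.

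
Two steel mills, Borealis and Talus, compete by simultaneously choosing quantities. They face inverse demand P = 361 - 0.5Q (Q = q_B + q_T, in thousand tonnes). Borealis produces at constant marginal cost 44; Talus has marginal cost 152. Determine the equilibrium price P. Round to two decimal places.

185.67

Borealis's profit: π_B = (361 - 0.5Q)q_B - (44q_B). Setting ∂π_B/∂q_B = 0: 317 - q_B - (1/2)(q_T) = 0.
Talus's first-order condition: 209 - q_T - (1/2)(q_B) = 0.
Rearranging gives the reaction functions q_B = (317 - (1/2)q_T) and q_T = (209 - (1/2)q_B).
Substituting one into the other gives q_B = 850/3 and q_T = 202/3.
Total output Q = 1052/3, so price P = 361 - (1/2)·(1052/3) = 557/3.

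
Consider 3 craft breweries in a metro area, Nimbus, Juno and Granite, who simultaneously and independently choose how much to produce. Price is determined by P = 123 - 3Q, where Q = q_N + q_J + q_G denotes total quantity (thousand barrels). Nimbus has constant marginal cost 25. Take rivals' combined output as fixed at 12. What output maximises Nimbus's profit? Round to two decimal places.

10.33

With rivals' combined output fixed at 12, Nimbus's profit is π_N = (123 - 3·12 - 3q_N)q_N - (25q_N) = (87 - 3q_N)q_N - (25q_N).
∂π_N/∂q_N = 62 - 6q_N = 0, so q_N = 31/3.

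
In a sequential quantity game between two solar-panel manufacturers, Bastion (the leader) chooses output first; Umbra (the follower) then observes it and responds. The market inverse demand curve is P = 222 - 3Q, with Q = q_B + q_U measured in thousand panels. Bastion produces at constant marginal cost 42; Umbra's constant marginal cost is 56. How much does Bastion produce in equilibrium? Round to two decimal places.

32.33

Solve by backward induction. Given q_B, the follower Umbra maximises π_U = (222 - 3q_B - 3q_U)q_U - 56q_U.
∂π_U/∂q_U = 166 - 3q_B - 6q_U = 0 gives the reaction function q_U = (166 - 3q_B)/6.
Bastion substitutes q_U(q_B) into its own profit: π_B = q_B(222 - 3q_B - (166 - 3q_B)/2) - 42q_B = (139 - (3/2)q_B)q_B - 42q_B.
Maximising: ∂π_B/∂q_B = 97 - 3q_B = 0, giving q_B = 97/3.
Then q_U = (166 - 3·(97/3))/6 = 23/2.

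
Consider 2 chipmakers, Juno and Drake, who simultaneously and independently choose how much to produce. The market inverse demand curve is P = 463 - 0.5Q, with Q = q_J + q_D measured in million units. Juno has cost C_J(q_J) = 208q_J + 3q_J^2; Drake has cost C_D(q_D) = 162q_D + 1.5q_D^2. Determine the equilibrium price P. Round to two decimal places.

411.67

Juno's profit: π_J = (463 - 0.5Q)q_J - (208q_J + 3q_J²). Setting ∂π_J/∂q_J = 0: 255 - 7q_J - (1/2)(q_D) = 0.
Drake's profit: π_D = (463 - 0.5Q)q_D - (162q_D + (3/2)q_D²). Setting ∂π_D/∂q_D = 0: 301 - 4q_D - (1/2)(q_J) = 0.
So q_J = (255 - (1/2)q_D)/7 and q_D = (301 - (1/2)q_J)/4.
Solving the pair: q_J = 94/3, q_D = 214/3.
Total output Q = 308/3, so price P = 463 - (1/2)·(308/3) = 1235/3.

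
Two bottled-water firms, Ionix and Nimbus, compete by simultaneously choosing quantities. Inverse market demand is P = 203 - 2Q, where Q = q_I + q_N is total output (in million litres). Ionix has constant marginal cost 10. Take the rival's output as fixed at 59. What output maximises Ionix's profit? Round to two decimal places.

18.75

With the rival's output fixed at 59, Ionix's profit is π_I = (203 - 2·59 - 2q_I)q_I - (10q_I) = (85 - 2q_I)q_I - (10q_I).
∂π_I/∂q_I = 75 - 4q_I = 0, so q_I = 75/4.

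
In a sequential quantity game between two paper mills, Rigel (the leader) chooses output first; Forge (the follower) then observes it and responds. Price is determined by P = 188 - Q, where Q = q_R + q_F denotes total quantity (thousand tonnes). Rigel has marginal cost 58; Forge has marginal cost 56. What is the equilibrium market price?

90

Solve by backward induction. Given q_R, the follower Forge maximises π_F = (188 - q_R - q_F)q_F - 56q_F.
Setting the follower's marginal profit to zero, 132 - q_R - 2q_F = 0, i.e. q_F = (132 - q_R)/2.
The leader anticipates this reaction. Substituting into P = 188 - Q gives P = 122 - (1/2)q_R, so π_R = (122 - (1/2)q_R)q_R - 58q_R.
Leader FOC: 64 - q_R = 0, so q_R = 64.
Then q_F = (132 - 64)/2 = 34.
Total output Q = 98, so price P = 188 - 98 = 90.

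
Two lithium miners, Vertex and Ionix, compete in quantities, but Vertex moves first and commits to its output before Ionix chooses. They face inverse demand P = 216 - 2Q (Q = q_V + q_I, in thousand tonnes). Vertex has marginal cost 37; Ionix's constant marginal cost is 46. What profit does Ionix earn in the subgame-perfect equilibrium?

722

The follower Ionix best-responds to any q_V: π_I = (216 - 2Q)q_I - 46q_I.
∂π_I/∂q_I = 170 - 2q_V - 4q_I = 0 gives the reaction function q_I = (170 - 2q_V)/4.
The leader anticipates this reaction. Substituting into P = 216 - 2Q gives P = 131 - q_V, so π_V = (131 - q_V)q_V - 37q_V.
Maximising: ∂π_V/∂q_V = 94 - 2q_V = 0, giving q_V = 47.
Then q_I = (170 - 2·47)/4 = 19.
Price P = 216 - 2·66 = 84.
Ionix's profit: (84 - 46)·19 = 722.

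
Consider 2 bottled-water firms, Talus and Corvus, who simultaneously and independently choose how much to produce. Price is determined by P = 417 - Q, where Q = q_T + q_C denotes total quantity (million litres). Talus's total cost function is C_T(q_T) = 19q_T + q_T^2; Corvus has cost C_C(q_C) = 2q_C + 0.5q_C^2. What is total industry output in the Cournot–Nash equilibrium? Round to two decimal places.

Talus's profit: π_T = (417 - Q)q_T - (19q_T + q_T²). Setting ∂π_T/∂q_T = 0: 398 - 4q_T - (q_C) = 0.
Corvus's profit: π_C = (417 - Q)q_C - (2q_C + (1/2)q_C²). Setting ∂π_C/∂q_C = 0: 415 - 3q_C - (q_T) = 0.
So q_T = (398 - q_C)/4 and q_C = (415 - q_T)/3.
Substituting one into the other gives q_T = 779/11 and q_C = 1262/11.
Total output Q = 779/11 + 1262/11 = 185.5455.

185.55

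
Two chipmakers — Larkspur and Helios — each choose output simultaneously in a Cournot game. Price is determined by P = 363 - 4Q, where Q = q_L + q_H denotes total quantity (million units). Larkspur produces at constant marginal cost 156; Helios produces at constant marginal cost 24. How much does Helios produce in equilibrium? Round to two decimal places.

Larkspur's profit: π_L = (363 - 4Q)q_L - (156q_L). Setting ∂π_L/∂q_L = 0: 207 - 8q_L - 4(q_H) = 0.
Helios's first-order condition: 339 - 8q_H - 4(q_L) = 0.
Best responses: q_L = (207 - 4q_H)/8, q_H = (339 - 4q_L)/8.
Substituting one into the other gives q_L = 25/4 and q_H = 157/4.

39.25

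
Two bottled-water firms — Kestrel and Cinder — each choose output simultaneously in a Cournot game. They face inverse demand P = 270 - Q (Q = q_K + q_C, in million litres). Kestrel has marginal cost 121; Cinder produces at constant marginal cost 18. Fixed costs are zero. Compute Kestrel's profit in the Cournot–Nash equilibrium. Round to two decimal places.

Kestrel's profit: π_K = (270 - Q)q_K - (121q_K). Setting ∂π_K/∂q_K = 0: 149 - 2q_K - (q_C) = 0.
Cinder's profit: π_C = (270 - Q)q_C - (18q_C). Setting ∂π_C/∂q_C = 0: 252 - 2q_C - (q_K) = 0.
Rearranging gives the reaction functions q_K = (149 - q_C)/2 and q_C = (252 - q_K)/2.
Substituting one into the other gives q_K = 46/3 and q_C = 355/3.
Price P = 270 - 401/3 = 409/3.
Kestrel's profit: (409/3 - 121)·(46/3) = 235.1111.

235.11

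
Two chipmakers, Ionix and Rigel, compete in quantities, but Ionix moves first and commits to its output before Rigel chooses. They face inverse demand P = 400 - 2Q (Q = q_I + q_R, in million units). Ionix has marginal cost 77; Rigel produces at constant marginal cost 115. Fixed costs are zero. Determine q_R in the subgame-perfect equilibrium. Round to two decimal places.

26.13

The follower Rigel best-responds to any q_I: π_R = (400 - 2Q)q_R - 115q_R.
∂π_R/∂q_R = 285 - 2q_I - 4q_R = 0 gives the reaction function q_R = (285 - 2q_I)/4.
Ionix substitutes q_R(q_I) into its own profit: π_I = q_I(400 - 2q_I - (285 - 2q_I)/2) - 77q_I = (515/2 - q_I)q_I - 77q_I.
Leader FOC: 361/2 - 2q_I = 0, so q_I = 361/4.
Then q_R = (285 - 2·(361/4))/4 = 209/8.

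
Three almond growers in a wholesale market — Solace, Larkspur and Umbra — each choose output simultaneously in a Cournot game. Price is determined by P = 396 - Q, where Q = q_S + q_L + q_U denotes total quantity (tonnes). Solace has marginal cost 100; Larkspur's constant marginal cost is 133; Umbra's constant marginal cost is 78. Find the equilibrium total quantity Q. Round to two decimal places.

Solace's profit: π_S = (396 - Q)q_S - (100q_S). Setting ∂π_S/∂q_S = 0: 296 - 2q_S - (q_L + q_U) = 0.
Larkspur's first-order condition: 263 - 2q_L - (q_S + q_U) = 0.
Umbra's first-order condition: 318 - 2q_U - (q_S + q_L) = 0.
Adding the 3 conditions: 877 − 2Q − 2Q = 0, i.e. Q = 877/4.
Back-substituting: q_S = (296 − 877/4) = 307/4, q_L = (263 − 877/4) = 175/4, q_U = (318 − 877/4) = 395/4.
Total output Q = 307/4 + 175/4 + 395/4 = 877/4.

219.25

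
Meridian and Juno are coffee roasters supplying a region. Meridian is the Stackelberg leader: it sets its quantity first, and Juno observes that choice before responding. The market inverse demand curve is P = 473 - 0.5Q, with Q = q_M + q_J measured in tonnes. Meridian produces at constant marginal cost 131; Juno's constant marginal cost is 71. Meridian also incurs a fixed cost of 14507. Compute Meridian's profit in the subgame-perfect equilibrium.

Solve by backward induction. Given q_M, the follower Juno maximises π_J = (473 - (1/2)q_M - (1/2)q_J)q_J - 71q_J.
Follower FOC: 402 - (1/2)q_M - q_J = 0, so q_J(q_M) = (402 - (1/2)q_M).
Meridian substitutes q_J(q_M) into its own profit: π_M = q_M(473 - (1/2)q_M - (402 - (1/2)q_M)/2) - 131q_M = (272 - (1/4)q_M)q_M - 131q_M.
Maximising: ∂π_M/∂q_M = 141 - (1/2)q_M = 0, giving q_M = 282.
Then q_J = (402 - (1/2)·282) = 261.
Price P = 473 - (1/2)·543 = 403/2.
Meridian's profit: (403/2 - 131)·282 - 14507 = 5374.

5374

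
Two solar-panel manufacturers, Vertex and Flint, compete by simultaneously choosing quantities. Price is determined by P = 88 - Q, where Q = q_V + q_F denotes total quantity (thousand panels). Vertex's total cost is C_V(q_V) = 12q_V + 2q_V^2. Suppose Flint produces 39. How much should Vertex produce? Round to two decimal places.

With the rival's output fixed at 39, Vertex's profit is π_V = (88 - 39 - q_V)q_V - (12q_V + 2q_V²) = (49 - q_V)q_V - (12q_V + 2q_V²).
∂π_V/∂q_V = 37 - 6q_V = 0, so q_V = 37/6.

6.17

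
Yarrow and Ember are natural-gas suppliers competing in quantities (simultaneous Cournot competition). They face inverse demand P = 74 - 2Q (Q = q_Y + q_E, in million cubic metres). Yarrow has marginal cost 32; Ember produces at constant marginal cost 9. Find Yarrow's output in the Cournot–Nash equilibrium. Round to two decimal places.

Yarrow's profit: π_Y = (74 - 2Q)q_Y - (32q_Y). Setting ∂π_Y/∂q_Y = 0: 42 - 4q_Y - 2(q_E) = 0.
Ember's first-order condition: 65 - 4q_E - 2(q_Y) = 0.
Rearranging gives the reaction functions q_Y = (42 - 2q_E)/4 and q_E = (65 - 2q_Y)/4.
Solving the pair: q_Y = 19/6, q_E = 44/3.

3.17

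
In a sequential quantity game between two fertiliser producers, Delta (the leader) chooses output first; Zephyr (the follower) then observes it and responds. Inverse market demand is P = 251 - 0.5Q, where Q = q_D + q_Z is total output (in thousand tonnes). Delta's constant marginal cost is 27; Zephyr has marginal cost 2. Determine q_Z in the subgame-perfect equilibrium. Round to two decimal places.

Solve by backward induction. Given q_D, the follower Zephyr maximises π_Z = (251 - (1/2)q_D - (1/2)q_Z)q_Z - 2q_Z.
∂π_Z/∂q_Z = 249 - (1/2)q_D - q_Z = 0 gives the reaction function q_Z = (249 - (1/2)q_D).
Delta substitutes q_Z(q_D) into its own profit: π_D = q_D(251 - (1/2)q_D - (249 - (1/2)q_D)/2) - 27q_D = (253/2 - (1/4)q_D)q_D - 27q_D.
The leader's first-order condition 199/2 - (1/2)q_D = 0 yields q_D = 199.
Then q_Z = (249 - (1/2)·199) = 299/2.

149.50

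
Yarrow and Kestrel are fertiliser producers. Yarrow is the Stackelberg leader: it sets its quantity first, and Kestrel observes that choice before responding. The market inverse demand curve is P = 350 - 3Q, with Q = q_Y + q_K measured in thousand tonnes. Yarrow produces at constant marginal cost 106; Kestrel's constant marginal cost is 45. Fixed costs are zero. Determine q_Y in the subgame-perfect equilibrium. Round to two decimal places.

30.50

Solve by backward induction. Given q_Y, the follower Kestrel maximises π_K = (350 - 3q_Y - 3q_K)q_K - 45q_K.
Setting the follower's marginal profit to zero, 305 - 3q_Y - 6q_K = 0, i.e. q_K = (305 - 3q_Y)/6.
The leader anticipates this reaction. Substituting into P = 350 - 3Q gives P = 395/2 - (3/2)q_Y, so π_Y = (395/2 - (3/2)q_Y)q_Y - 106q_Y.
The leader's first-order condition 183/2 - 3q_Y = 0 yields q_Y = 61/2.
Then q_K = (305 - 3·(61/2))/6 = 427/12.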